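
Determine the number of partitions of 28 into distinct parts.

222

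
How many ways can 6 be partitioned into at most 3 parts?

The partitions of 6 that satisfy the conditions:
6
5, 1
4, 2
4, 1, 1
3, 3
3, 2, 1
2, 2, 2
That's 7 in total.

7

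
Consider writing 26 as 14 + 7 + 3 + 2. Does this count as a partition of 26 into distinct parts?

Yes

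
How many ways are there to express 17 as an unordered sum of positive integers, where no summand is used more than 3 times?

There are 166 such partitions.

166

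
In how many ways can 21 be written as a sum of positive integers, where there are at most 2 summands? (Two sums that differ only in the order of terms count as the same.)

11

The partitions of 21 that satisfy the conditions:
21
20,1
19,2
18,3
17,4
16,5
15,6
14,7
13,8
12,9
11,10
Counting gives 11.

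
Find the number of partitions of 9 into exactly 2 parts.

4

Listing the qualifying partitions of 9:
8 + 1
7 + 2
6 + 3
5 + 4
Counting gives 4.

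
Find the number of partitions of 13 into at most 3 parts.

21

Listing the qualifying partitions of 13:
13
12+1
11+2
11+1+1
10+3
10+2+1
9+4
9+3+1
9+2+2
8+5
8+4+1
8+3+2
7+6
7+5+1
7+4+2
7+3+3
6+6+1
6+5+2
6+4+3
5+5+3
5+4+4
Counting gives 21.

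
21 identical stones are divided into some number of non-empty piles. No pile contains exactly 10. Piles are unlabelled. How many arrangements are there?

A full systematic count gives 736.

736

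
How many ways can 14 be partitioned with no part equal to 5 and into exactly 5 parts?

17

Enumerating:
10, 1, 1, 1, 1
9, 2, 1, 1, 1
8, 3, 1, 1, 1
8, 2, 2, 1, 1
7, 4, 1, 1, 1
7, 3, 2, 1, 1
7, 2, 2, 2, 1
6, 4, 2, 1, 1
6, 3, 3, 1, 1
6, 3, 2, 2, 1
6, 2, 2, 2, 2
4, 4, 4, 1, 1
4, 4, 3, 2, 1
4, 4, 2, 2, 2
4, 3, 3, 3, 1
4, 3, 3, 2, 2
3, 3, 3, 3, 2
Counting gives 17.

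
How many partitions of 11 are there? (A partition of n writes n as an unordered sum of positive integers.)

There are too many to list fully; the first 12 (by largest part) are:
11
10+1
9+2
9+1+1
8+3
8+2+1
8+1+1+1
7+4
7+3+1
7+2+2
7+2+1+1
7+1+1+1+1
…and 44 more, for 56 total.

56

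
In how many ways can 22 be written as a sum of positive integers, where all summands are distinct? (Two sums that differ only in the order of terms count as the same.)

Counting exhaustively, 89 partitions satisfy the conditions.

89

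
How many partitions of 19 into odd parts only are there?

54

A partial list (first 12 by largest part):
19
17, 1, 1
15, 3, 1
15, 1, 1, 1, 1
13, 5, 1
13, 3, 3
13, 3, 1, 1, 1
13, 1, 1, 1, 1, 1, 1
11, 7, 1
11, 5, 3
11, 5, 1, 1, 1
11, 3, 3, 1, 1
…and 42 more, for 54 total.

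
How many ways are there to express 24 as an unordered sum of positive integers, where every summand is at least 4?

50

There are too many to list fully; the first 12 (by largest part) are:
24
20 + 4
19 + 5
18 + 6
17 + 7
16 + 8
16 + 4 + 4
15 + 9
15 + 5 + 4
14 + 10
14 + 6 + 4
14 + 5 + 5
…and 38 more, for 50 total.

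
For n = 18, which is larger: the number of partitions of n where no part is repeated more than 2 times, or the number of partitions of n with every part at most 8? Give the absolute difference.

Partitions of 18 where no part is repeated more than 2 times: 135.
Partitions of 18 with every part at most 8: 288.
|135 − 288| = 153.

153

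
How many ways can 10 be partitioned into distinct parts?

Listing the qualifying partitions of 10:
10
9, 1
8, 2
7, 3
7, 2, 1
6, 4
6, 3, 1
5, 4, 1
5, 3, 2
4, 3, 2, 1

10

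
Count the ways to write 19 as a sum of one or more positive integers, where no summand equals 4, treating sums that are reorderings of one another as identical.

314

There are 314 such partitions.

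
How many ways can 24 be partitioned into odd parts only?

Enumerating by decreasing first part gives 122 partitions in all.

122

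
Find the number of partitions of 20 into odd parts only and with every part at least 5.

4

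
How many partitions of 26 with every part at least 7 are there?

They are:
26
19+7
18+8
17+9
16+10
15+11
14+12
13+13
12+7+7
11+8+7
10+9+7
10+8+8
9+9+8
Counting gives 13.

13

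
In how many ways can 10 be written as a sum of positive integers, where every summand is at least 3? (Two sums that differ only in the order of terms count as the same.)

5

Enumerating:
10
7,3
6,4
5,5
4,3,3
That's 5 in total.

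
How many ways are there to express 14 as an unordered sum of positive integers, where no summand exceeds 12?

133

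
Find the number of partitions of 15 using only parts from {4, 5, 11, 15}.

3

Listing the qualifying partitions of 15:
15
4 + 11
5 + 5 + 5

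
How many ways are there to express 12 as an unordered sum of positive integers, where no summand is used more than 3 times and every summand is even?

9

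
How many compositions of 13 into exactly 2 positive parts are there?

A composition of 13 into 2 positive parts is chosen by placing 1 dividers among the 12 gaps between 13 units: C(12,1) = 12.

12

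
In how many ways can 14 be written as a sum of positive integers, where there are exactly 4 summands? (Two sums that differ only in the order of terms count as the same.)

Enumerating:
11+1+1+1
10+2+1+1
9+3+1+1
9+2+2+1
8+4+1+1
8+3+2+1
8+2+2+2
7+5+1+1
7+4+2+1
7+3+3+1
7+3+2+2
6+6+1+1
6+5+2+1
6+4+3+1
6+4+2+2
6+3+3+2
5+5+3+1
5+5+2+2
5+4+4+1
5+4+3+2
5+3+3+3
4+4+4+2
4+4+3+3

23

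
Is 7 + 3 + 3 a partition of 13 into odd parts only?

The parts sum to 13, and the condition 'every summand is odd' holds.

Yes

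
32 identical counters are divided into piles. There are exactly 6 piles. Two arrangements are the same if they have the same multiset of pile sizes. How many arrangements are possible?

Direct enumeration gives 709 partitions.

709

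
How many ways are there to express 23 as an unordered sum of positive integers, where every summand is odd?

Counting exhaustively, 104 partitions satisfy the conditions.

104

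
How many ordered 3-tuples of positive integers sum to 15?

91

A composition of 15 into 3 positive parts is chosen by placing 2 dividers among the 14 gaps between 15 units: C(14,2) = 91.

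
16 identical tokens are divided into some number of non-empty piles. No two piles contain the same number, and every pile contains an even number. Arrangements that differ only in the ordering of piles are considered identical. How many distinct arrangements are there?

Listing the qualifying partitions of 16:
16
14, 2
12, 4
10, 6
10, 4, 2
8, 6, 2

6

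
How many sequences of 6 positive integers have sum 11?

By stars and bars with positive parts, the count is C(10,5) = 252.

252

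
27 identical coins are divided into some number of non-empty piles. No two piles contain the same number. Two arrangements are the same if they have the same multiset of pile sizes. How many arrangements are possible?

192

There are 192 such partitions.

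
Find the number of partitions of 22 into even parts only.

56

A partial list (first 12 by largest part):
22
20,2
18,4
18,2,2
16,6
16,4,2
16,2,2,2
14,8
14,6,2
14,4,4
14,4,2,2
14,2,2,2,2
…and 44 more, for 56 total.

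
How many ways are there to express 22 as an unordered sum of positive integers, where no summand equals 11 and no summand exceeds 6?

391

Systematic enumeration (by largest part, then next-largest, …) yields 391.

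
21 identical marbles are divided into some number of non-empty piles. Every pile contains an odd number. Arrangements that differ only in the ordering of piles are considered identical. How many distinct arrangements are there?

76

Systematic enumeration (by largest part, then next-largest, …) yields 76.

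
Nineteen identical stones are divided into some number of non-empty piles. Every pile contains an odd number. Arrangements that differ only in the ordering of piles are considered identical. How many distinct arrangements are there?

54

There are too many to list fully; the first 12 (by largest part) are:
19
1 + 1 + 17
1 + 3 + 15
1 + 1 + 1 + 1 + 15
1 + 5 + 13
3 + 3 + 13
1 + 1 + 1 + 3 + 13
1 + 1 + 1 + 1 + 1 + 1 + 13
1 + 7 + 11
3 + 5 + 11
1 + 1 + 1 + 5 + 11
1 + 1 + 3 + 3 + 11
…and 42 more, for 54 total.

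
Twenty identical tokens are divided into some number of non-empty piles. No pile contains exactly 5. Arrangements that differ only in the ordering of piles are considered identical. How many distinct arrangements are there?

451

A full systematic count gives 451.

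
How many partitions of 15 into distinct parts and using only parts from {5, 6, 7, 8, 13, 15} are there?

2

The partitions of 15 that satisfy the conditions:
15
7 + 8
That's 2 in total.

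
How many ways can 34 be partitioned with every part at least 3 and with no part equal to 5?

Direct enumeration gives 387 partitions.

387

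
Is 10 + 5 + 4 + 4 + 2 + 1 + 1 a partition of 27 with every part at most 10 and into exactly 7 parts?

The parts sum to 27, and the condition 'no summand exceeds 10' holds; the condition 'there are exactly 7 summands' holds.

Yes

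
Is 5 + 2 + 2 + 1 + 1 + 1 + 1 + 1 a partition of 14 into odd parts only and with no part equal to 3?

The parts sum to 14, and the condition 'every summand is odd' is violated.

No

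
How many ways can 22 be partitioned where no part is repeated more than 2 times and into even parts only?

A partial list (first 12 by largest part):
22
2, 20
4, 18
2, 2, 18
6, 16
2, 4, 16
8, 14
2, 6, 14
4, 4, 14
2, 2, 4, 14
10, 12
2, 8, 12
…and 15 more, for 27 total.

27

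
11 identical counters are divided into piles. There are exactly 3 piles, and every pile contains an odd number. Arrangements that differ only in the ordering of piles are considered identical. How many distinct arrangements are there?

They are:
9+1+1
7+3+1
5+5+1
5+3+3
Counting gives 4.

4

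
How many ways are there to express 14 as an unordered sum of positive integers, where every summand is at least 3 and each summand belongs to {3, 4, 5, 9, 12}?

Enumerating:
5,9
4,5,5
3,3,3,5
3,3,4,4

4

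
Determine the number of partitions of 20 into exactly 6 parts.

90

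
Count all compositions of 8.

128

Each of the 7 gaps between 8 units is either a break or not: 2^7 = 128.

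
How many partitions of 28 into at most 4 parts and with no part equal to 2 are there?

Counting exhaustively, 179 partitions satisfy the conditions.

179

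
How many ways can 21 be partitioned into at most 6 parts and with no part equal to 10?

There are 294 such partitions.

294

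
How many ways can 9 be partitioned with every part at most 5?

They are:
5+4
5+3+1
5+2+2
5+2+1+1
5+1+1+1+1
4+4+1
4+3+2
4+3+1+1
4+2+2+1
4+2+1+1+1
4+1+1+1+1+1
3+3+3
3+3+2+1
3+3+1+1+1
3+2+2+2
3+2+2+1+1
3+2+1+1+1+1
3+1+1+1+1+1+1
2+2+2+2+1
2+2+2+1+1+1
2+2+1+1+1+1+1
2+1+1+1+1+1+1+1
1+1+1+1+1+1+1+1+1
That's 23 in total.

23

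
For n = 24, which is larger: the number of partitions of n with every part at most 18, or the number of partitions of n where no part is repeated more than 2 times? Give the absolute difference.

1125

Partitions of 24 with every part at most 18: 1556.
Partitions of 24 where no part is repeated more than 2 times: 431.
|1556 − 431| = 1125.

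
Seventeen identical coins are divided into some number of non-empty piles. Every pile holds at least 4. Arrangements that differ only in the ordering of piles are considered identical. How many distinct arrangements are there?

12

Listing the qualifying partitions of 17:
17
13,4
12,5
11,6
10,7
9,8
9,4,4
8,5,4
7,6,4
7,5,5
6,6,5
5,4,4,4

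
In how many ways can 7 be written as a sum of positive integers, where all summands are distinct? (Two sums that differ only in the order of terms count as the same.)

5

Listing the qualifying partitions of 7:
7
6 + 1
5 + 2
4 + 3
4 + 2 + 1
That's 5 in total.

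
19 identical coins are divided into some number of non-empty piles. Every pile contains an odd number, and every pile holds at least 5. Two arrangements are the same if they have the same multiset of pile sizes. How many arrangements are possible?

Enumerating:
19
5,5,9
5,7,7
That's 3 in total.

3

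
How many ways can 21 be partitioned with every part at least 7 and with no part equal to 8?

5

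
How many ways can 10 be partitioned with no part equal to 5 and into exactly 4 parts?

Listing the qualifying partitions of 10:
7,1,1,1
6,2,1,1
4,4,1,1
4,3,2,1
4,2,2,2
3,3,3,1
3,3,2,2

7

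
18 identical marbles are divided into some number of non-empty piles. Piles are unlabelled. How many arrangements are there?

385

Direct enumeration gives 385 partitions.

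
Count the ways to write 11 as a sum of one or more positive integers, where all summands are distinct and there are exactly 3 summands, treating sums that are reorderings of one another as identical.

The partitions of 11 that satisfy the conditions:
8,2,1
7,3,1
6,4,1
6,3,2
5,4,2

5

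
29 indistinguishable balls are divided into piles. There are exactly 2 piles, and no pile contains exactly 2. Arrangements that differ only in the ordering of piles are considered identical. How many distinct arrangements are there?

13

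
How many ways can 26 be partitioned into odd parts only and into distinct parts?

Listing the qualifying partitions of 26:
25 + 1
23 + 3
21 + 5
19 + 7
17 + 9
17 + 5 + 3 + 1
15 + 11
15 + 7 + 3 + 1
13 + 9 + 3 + 1
13 + 7 + 5 + 1
11 + 9 + 5 + 1
11 + 7 + 5 + 3

12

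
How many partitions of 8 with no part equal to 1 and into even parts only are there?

5

Enumerating:
8
6, 2
4, 4
4, 2, 2
2, 2, 2, 2
Counting gives 5.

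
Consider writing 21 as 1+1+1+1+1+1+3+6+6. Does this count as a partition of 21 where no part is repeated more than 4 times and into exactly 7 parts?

The parts sum to 21, and the condition 'no summand is used more than 4 times' is violated.

No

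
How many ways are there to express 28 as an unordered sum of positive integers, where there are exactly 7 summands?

436

There are 436 such partitions.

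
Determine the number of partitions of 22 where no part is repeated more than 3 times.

484

Direct enumeration gives 484 partitions.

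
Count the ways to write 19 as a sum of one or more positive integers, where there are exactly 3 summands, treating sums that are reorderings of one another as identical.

30

A partial list (first 12 by largest part):
17 + 1 + 1
16 + 2 + 1
15 + 3 + 1
15 + 2 + 2
14 + 4 + 1
14 + 3 + 2
13 + 5 + 1
13 + 4 + 2
13 + 3 + 3
12 + 6 + 1
12 + 5 + 2
12 + 4 + 3
…and 18 more, for 30 total.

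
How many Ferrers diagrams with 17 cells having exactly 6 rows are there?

A partial list (first 12 by largest part):
12,1,1,1,1,1
11,2,1,1,1,1
10,3,1,1,1,1
10,2,2,1,1,1
9,4,1,1,1,1
9,3,2,1,1,1
9,2,2,2,1,1
8,5,1,1,1,1
8,4,2,1,1,1
8,3,3,1,1,1
8,3,2,2,1,1
8,2,2,2,2,1
…and 32 more, for 44 total.

44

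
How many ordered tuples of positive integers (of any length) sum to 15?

16384

The number of compositions of n is 2^(n−1); here 2^14 = 16384.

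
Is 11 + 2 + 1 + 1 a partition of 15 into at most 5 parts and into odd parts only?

The parts sum to 15, and the condition 'every summand is odd' is violated.

No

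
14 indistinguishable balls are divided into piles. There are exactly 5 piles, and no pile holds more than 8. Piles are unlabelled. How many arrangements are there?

The partitions of 14 that satisfy the conditions:
8, 3, 1, 1, 1
8, 2, 2, 1, 1
7, 4, 1, 1, 1
7, 3, 2, 1, 1
7, 2, 2, 2, 1
6, 5, 1, 1, 1
6, 4, 2, 1, 1
6, 3, 3, 1, 1
6, 3, 2, 2, 1
6, 2, 2, 2, 2
5, 5, 2, 1, 1
5, 4, 3, 1, 1
5, 4, 2, 2, 1
5, 3, 3, 2, 1
5, 3, 2, 2, 2
4, 4, 4, 1, 1
4, 4, 3, 2, 1
4, 4, 2, 2, 2
4, 3, 3, 3, 1
4, 3, 3, 2, 2
3, 3, 3, 3, 2
That's 21 in total.

21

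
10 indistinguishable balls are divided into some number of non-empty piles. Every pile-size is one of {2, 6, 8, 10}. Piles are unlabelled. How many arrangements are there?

4

Enumerating:
10
2 + 8
2 + 2 + 6
2 + 2 + 2 + 2 + 2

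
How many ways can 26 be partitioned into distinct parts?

165

There are 165 such partitions.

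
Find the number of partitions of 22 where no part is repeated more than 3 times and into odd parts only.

36

There are too many to list fully; the first 12 (by largest part) are:
21, 1
19, 3
19, 1, 1, 1
17, 5
17, 3, 1, 1
15, 7
15, 5, 1, 1
15, 3, 3, 1
13, 9
13, 7, 1, 1
13, 5, 3, 1
13, 3, 3, 3
…and 24 more, for 36 total.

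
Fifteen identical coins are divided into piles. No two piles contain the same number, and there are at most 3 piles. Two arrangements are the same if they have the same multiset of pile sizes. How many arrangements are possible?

20

Enumerating:
15
14+1
13+2
12+3
12+2+1
11+4
11+3+1
10+5
10+4+1
10+3+2
9+6
9+5+1
9+4+2
8+7
8+6+1
8+5+2
8+4+3
7+6+2
7+5+3
6+5+4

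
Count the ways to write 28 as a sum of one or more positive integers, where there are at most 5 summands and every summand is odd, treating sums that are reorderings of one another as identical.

A partial list (first 12 by largest part):
27, 1
25, 3
25, 1, 1, 1
23, 5
23, 3, 1, 1
21, 7
21, 5, 1, 1
21, 3, 3, 1
19, 9
19, 7, 1, 1
19, 5, 3, 1
19, 3, 3, 3
…and 29 more, for 41 total.

41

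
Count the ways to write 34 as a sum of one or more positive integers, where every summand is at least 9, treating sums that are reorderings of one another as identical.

18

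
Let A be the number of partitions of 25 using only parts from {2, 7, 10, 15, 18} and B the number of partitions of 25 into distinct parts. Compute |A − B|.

136

Partitions of 25 using only parts from {2, 7, 10, 15, 18}: 6.
Partitions of 25 into distinct parts: 142.
|6 − 142| = 136.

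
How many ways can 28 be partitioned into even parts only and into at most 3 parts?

24

Enumerating:
28
2,26
4,24
2,2,24
6,22
2,4,22
8,20
2,6,20
4,4,20
10,18
2,8,18
4,6,18
12,16
2,10,16
4,8,16
6,6,16
14,14
2,12,14
4,10,14
6,8,14
4,12,12
6,10,12
8,8,12
8,10,10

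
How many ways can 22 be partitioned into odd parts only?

89

Systematic enumeration (by largest part, then next-largest, …) yields 89.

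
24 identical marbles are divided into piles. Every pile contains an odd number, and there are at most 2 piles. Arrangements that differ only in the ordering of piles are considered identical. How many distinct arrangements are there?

6

The partitions of 24 that satisfy the conditions:
23, 1
21, 3
19, 5
17, 7
15, 9
13, 11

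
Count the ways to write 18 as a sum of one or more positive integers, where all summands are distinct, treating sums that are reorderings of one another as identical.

A partial list (first 12 by largest part):
18
17, 1
16, 2
15, 3
15, 2, 1
14, 4
14, 3, 1
13, 5
13, 4, 1
13, 3, 2
12, 6
12, 5, 1
…and 34 more, for 46 total.

46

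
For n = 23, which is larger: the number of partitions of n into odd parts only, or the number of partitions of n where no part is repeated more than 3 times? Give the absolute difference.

488

Partitions of 23 into odd parts only: 104.
Partitions of 23 where no part is repeated more than 3 times: 592.
|104 − 592| = 488.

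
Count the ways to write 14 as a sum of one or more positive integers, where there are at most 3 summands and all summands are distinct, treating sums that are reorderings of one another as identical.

17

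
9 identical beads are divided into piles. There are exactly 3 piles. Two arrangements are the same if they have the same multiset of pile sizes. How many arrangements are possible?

7

Enumerating:
1+1+7
1+2+6
1+3+5
2+2+5
1+4+4
2+3+4
3+3+3
Counting gives 7.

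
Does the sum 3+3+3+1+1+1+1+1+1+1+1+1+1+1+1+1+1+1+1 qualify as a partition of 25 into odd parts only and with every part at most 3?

Yes

The parts sum to 25, and the condition 'every summand is odd' holds; the condition 'no summand exceeds 3' holds.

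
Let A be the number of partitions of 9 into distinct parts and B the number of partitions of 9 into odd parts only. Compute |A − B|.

Partitions of 9 into distinct parts: 8.
Partitions of 9 into odd parts only: 8.
|8 − 8| = 0.

0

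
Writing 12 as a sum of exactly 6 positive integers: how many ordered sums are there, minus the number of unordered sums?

451

Compositions: C(11,5) = 462.
Unordered (partitions into 6 parts): 11.
Difference: 462 − 11 = 451.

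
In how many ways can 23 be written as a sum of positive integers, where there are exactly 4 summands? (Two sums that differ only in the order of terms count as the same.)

Counting exhaustively, 94 partitions satisfy the conditions.

94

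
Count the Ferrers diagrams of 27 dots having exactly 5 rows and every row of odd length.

37

There are too many to list fully; the first 12 (by largest part) are:
23,1,1,1,1
21,3,1,1,1
19,5,1,1,1
19,3,3,1,1
17,7,1,1,1
17,5,3,1,1
17,3,3,3,1
15,9,1,1,1
15,7,3,1,1
15,5,5,1,1
15,5,3,3,1
15,3,3,3,3
…and 25 more, for 37 total.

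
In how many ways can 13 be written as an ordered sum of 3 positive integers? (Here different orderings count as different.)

66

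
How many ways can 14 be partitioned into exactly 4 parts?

23

Enumerating:
1, 1, 1, 11
1, 1, 2, 10
1, 1, 3, 9
1, 2, 2, 9
1, 1, 4, 8
1, 2, 3, 8
2, 2, 2, 8
1, 1, 5, 7
1, 2, 4, 7
1, 3, 3, 7
2, 2, 3, 7
1, 1, 6, 6
1, 2, 5, 6
1, 3, 4, 6
2, 2, 4, 6
2, 3, 3, 6
1, 3, 5, 5
2, 2, 5, 5
1, 4, 4, 5
2, 3, 4, 5
3, 3, 3, 5
2, 4, 4, 4
3, 3, 4, 4
Counting gives 23.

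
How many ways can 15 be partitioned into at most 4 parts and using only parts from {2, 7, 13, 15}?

2

Listing the qualifying partitions of 15:
15
13, 2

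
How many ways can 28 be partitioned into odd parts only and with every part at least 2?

A partial list (first 12 by largest part):
25+3
23+5
21+7
19+9
19+3+3+3
17+11
17+5+3+3
15+13
15+7+3+3
15+5+5+3
13+9+3+3
13+7+5+3
…and 18 more, for 30 total.

30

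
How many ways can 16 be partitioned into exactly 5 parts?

37

There are too many to list fully; the first 12 (by largest part) are:
12+1+1+1+1
11+2+1+1+1
10+3+1+1+1
10+2+2+1+1
9+4+1+1+1
9+3+2+1+1
9+2+2+2+1
8+5+1+1+1
8+4+2+1+1
8+3+3+1+1
8+3+2+2+1
8+2+2+2+2
…and 25 more, for 37 total.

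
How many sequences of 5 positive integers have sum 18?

A composition of 18 into 5 positive parts is chosen by placing 4 dividers among the 17 gaps between 18 units: C(17,4) = 2380.

2380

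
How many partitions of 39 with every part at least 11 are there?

17

Enumerating:
39
28,11
27,12
26,13
25,14
24,15
23,16
22,17
21,18
20,19
17,11,11
16,12,11
15,13,11
15,12,12
14,14,11
14,13,12
13,13,13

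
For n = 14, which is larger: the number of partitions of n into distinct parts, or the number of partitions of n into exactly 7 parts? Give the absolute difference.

7

Partitions of 14 into distinct parts: 22.
Partitions of 14 into exactly 7 parts: 15.
|22 − 15| = 7.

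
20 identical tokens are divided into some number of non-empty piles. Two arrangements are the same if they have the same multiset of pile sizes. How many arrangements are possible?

627

Systematic enumeration (by largest part, then next-largest, …) yields 627.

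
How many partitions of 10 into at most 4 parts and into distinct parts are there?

Listing the qualifying partitions of 10:
10
9+1
8+2
7+3
7+2+1
6+4
6+3+1
5+4+1
5+3+2
4+3+2+1

10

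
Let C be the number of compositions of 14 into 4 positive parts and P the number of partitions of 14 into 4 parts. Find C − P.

263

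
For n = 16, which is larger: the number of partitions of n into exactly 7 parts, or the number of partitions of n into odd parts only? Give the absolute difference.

Partitions of 16 into exactly 7 parts: 28.
Partitions of 16 into odd parts only: 32.
|28 − 32| = 4.

4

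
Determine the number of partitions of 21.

792

A full systematic count gives 792.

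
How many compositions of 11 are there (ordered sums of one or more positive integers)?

1024

The number of compositions of n is 2^(n−1); here 2^10 = 1024.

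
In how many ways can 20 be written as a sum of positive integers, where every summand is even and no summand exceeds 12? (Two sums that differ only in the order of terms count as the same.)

A partial list (first 12 by largest part):
12+8
12+6+2
12+4+4
12+4+2+2
12+2+2+2+2
10+10
10+8+2
10+6+4
10+6+2+2
10+4+4+2
10+4+2+2+2
10+2+2+2+2+2
…and 23 more, for 35 total.

35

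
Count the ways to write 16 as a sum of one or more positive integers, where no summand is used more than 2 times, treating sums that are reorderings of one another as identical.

89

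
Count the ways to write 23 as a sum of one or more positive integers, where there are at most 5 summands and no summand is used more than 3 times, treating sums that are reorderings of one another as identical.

286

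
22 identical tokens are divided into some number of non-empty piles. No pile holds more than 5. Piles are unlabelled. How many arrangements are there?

255

A full systematic count gives 255.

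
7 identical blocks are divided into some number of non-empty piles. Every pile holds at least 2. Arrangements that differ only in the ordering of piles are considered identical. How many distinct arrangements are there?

Listing the qualifying partitions of 7:
7
5, 2
4, 3
3, 2, 2
Counting gives 4.

4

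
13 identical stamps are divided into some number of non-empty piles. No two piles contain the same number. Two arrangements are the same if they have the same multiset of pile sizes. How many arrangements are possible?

They are:
13
12 + 1
11 + 2
10 + 3
10 + 2 + 1
9 + 4
9 + 3 + 1
8 + 5
8 + 4 + 1
8 + 3 + 2
7 + 6
7 + 5 + 1
7 + 4 + 2
7 + 3 + 2 + 1
6 + 5 + 2
6 + 4 + 3
6 + 4 + 2 + 1
5 + 4 + 3 + 1
Counting gives 18.

18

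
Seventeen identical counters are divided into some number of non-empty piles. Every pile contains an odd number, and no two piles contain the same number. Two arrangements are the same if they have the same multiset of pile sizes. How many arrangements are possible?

5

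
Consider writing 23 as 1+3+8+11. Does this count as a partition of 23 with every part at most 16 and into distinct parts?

Yes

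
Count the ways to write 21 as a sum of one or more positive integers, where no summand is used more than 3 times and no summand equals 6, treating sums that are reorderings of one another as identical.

290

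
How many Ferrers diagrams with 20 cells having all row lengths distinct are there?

A partial list (first 12 by largest part):
20
19, 1
18, 2
17, 3
17, 2, 1
16, 4
16, 3, 1
15, 5
15, 4, 1
15, 3, 2
14, 6
14, 5, 1
…and 52 more, for 64 total.

64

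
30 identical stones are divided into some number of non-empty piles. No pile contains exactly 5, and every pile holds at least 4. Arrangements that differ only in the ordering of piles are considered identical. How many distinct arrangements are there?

83

Systematic enumeration (by largest part, then next-largest, …) yields 83.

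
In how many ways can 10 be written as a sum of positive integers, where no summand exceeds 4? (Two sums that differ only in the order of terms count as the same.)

Listing the qualifying partitions of 10:
4 + 4 + 2
4 + 4 + 1 + 1
4 + 3 + 3
4 + 3 + 2 + 1
4 + 3 + 1 + 1 + 1
4 + 2 + 2 + 2
4 + 2 + 2 + 1 + 1
4 + 2 + 1 + 1 + 1 + 1
4 + 1 + 1 + 1 + 1 + 1 + 1
3 + 3 + 3 + 1
3 + 3 + 2 + 2
3 + 3 + 2 + 1 + 1
3 + 3 + 1 + 1 + 1 + 1
3 + 2 + 2 + 2 + 1
3 + 2 + 2 + 1 + 1 + 1
3 + 2 + 1 + 1 + 1 + 1 + 1
3 + 1 + 1 + 1 + 1 + 1 + 1 + 1
2 + 2 + 2 + 2 + 2
2 + 2 + 2 + 2 + 1 + 1
2 + 2 + 2 + 1 + 1 + 1 + 1
2 + 2 + 1 + 1 + 1 + 1 + 1 + 1
2 + 1 + 1 + 1 + 1 + 1 + 1 + 1 + 1
1 + 1 + 1 + 1 + 1 + 1 + 1 + 1 + 1 + 1

23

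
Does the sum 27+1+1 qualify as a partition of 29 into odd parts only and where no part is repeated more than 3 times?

Yes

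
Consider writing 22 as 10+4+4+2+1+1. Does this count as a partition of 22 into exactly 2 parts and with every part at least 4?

No

The parts sum to 22, and the condition 'there are exactly 2 summands' is violated.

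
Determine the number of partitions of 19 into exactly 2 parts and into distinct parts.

They are:
1,18
2,17
3,16
4,15
5,14
6,13
7,12
8,11
9,10

9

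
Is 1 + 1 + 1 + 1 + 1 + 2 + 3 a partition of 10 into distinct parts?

The parts sum to 10, and the condition 'all summands are distinct' is violated.

No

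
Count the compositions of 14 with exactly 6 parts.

1287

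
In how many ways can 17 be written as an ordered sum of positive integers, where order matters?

There are 16 gaps and each independently is a cut or not, giving 2^16 = 65536.

65536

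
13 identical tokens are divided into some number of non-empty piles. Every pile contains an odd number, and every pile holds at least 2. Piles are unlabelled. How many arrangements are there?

3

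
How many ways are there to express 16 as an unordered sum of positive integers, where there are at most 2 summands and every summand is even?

The partitions of 16 that satisfy the conditions:
16
14,2
12,4
10,6
8,8
That's 5 in total.

5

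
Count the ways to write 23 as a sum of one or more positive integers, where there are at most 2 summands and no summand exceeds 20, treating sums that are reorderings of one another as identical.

They are:
20, 3
19, 4
18, 5
17, 6
16, 7
15, 8
14, 9
13, 10
12, 11

9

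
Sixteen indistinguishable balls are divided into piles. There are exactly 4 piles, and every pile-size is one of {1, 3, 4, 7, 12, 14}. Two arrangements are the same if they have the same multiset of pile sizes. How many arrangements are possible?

4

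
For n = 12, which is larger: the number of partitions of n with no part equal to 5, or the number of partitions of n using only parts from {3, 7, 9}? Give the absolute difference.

Partitions of 12 with no part equal to 5: 62.
Partitions of 12 using only parts from {3, 7, 9}: 2.
|62 − 2| = 60.

60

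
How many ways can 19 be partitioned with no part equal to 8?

Systematic enumeration (by largest part, then next-largest, …) yields 434.

434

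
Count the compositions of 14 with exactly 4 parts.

286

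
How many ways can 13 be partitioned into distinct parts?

18

Enumerating:
13
12+1
11+2
10+3
10+2+1
9+4
9+3+1
8+5
8+4+1
8+3+2
7+6
7+5+1
7+4+2
7+3+2+1
6+5+2
6+4+3
6+4+2+1
5+4+3+1
That's 18 in total.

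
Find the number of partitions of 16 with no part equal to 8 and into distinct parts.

27

A partial list (first 12 by largest part):
16
15,1
14,2
13,3
13,2,1
12,4
12,3,1
11,5
11,4,1
11,3,2
10,6
10,5,1
…and 15 more, for 27 total.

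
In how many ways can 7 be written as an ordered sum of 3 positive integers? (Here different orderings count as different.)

Place 2 bars in the 6 internal gaps of a row of 7 dots: C(6,2) = 15.

15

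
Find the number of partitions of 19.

490

Enumerating by decreasing first part gives 490 partitions in all.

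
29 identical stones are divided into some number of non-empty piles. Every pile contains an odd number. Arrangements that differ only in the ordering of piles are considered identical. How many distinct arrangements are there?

Enumerating by decreasing first part gives 256 partitions in all.

256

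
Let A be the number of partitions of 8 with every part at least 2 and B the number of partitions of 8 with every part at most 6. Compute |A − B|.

13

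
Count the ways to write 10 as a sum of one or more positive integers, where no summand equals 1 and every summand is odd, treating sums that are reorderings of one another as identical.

The partitions of 10 that satisfy the conditions:
3, 7
5, 5
That's 2 in total.

2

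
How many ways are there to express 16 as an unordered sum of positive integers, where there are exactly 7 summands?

A partial list (first 12 by largest part):
1, 1, 1, 1, 1, 1, 10
1, 1, 1, 1, 1, 2, 9
1, 1, 1, 1, 1, 3, 8
1, 1, 1, 1, 2, 2, 8
1, 1, 1, 1, 1, 4, 7
1, 1, 1, 1, 2, 3, 7
1, 1, 1, 2, 2, 2, 7
1, 1, 1, 1, 1, 5, 6
1, 1, 1, 1, 2, 4, 6
1, 1, 1, 1, 3, 3, 6
1, 1, 1, 2, 2, 3, 6
1, 1, 2, 2, 2, 2, 6
…and 16 more, for 28 total.

28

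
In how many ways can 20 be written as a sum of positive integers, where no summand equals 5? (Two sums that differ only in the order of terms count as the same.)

451

Counting exhaustively, 451 partitions satisfy the conditions.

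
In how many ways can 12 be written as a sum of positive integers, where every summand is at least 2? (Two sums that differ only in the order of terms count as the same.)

The partitions of 12 that satisfy the conditions:
12
10, 2
9, 3
8, 4
8, 2, 2
7, 5
7, 3, 2
6, 6
6, 4, 2
6, 3, 3
6, 2, 2, 2
5, 5, 2
5, 4, 3
5, 3, 2, 2
4, 4, 4
4, 4, 2, 2
4, 3, 3, 2
4, 2, 2, 2, 2
3, 3, 3, 3
3, 3, 2, 2, 2
2, 2, 2, 2, 2, 2

21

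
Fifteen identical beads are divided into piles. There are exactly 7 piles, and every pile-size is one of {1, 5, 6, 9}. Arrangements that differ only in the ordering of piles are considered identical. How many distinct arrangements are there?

Listing the qualifying partitions of 15:
1 + 1 + 1 + 1 + 1 + 1 + 9
1 + 1 + 1 + 1 + 1 + 5 + 5

2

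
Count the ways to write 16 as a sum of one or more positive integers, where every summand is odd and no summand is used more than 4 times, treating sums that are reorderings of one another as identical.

19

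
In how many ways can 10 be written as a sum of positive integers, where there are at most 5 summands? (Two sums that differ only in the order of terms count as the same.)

There are too many to list fully; the first 12 (by largest part) are:
10
9,1
8,2
8,1,1
7,3
7,2,1
7,1,1,1
6,4
6,3,1
6,2,2
6,2,1,1
6,1,1,1,1
…and 18 more, for 30 total.

30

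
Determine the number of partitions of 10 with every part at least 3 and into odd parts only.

2

The partitions of 10 that satisfy the conditions:
3 + 7
5 + 5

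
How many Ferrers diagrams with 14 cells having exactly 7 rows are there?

15

Enumerating:
1,1,1,1,1,1,8
1,1,1,1,1,2,7
1,1,1,1,1,3,6
1,1,1,1,2,2,6
1,1,1,1,1,4,5
1,1,1,1,2,3,5
1,1,1,2,2,2,5
1,1,1,1,2,4,4
1,1,1,1,3,3,4
1,1,1,2,2,3,4
1,1,2,2,2,2,4
1,1,1,2,3,3,3
1,1,2,2,2,3,3
1,2,2,2,2,2,3
2,2,2,2,2,2,2
Counting gives 15.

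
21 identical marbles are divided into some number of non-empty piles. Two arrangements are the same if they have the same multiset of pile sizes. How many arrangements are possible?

792

Enumerating by decreasing first part gives 792 partitions in all.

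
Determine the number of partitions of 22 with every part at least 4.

34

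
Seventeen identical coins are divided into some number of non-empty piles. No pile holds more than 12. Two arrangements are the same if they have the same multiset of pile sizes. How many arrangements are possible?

Direct enumeration gives 285 partitions.

285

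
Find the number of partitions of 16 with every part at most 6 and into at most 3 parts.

Listing the qualifying partitions of 16:
6 + 6 + 4
6 + 5 + 5
That's 2 in total.

2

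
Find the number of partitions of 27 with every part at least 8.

They are:
27
19 + 8
18 + 9
17 + 10
16 + 11
15 + 12
14 + 13
11 + 8 + 8
10 + 9 + 8
9 + 9 + 9
Counting gives 10.

10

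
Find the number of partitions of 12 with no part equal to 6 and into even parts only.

8

They are:
12
2+10
4+8
2+2+8
4+4+4
2+2+4+4
2+2+2+2+4
2+2+2+2+2+2
That's 8 in total.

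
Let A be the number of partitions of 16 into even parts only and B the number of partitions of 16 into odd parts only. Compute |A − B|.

10

Partitions of 16 into even parts only: 22.
Partitions of 16 into odd parts only: 32.
|22 − 32| = 10.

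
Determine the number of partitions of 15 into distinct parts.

27

A partial list (first 12 by largest part):
15
14, 1
13, 2
12, 3
12, 2, 1
11, 4
11, 3, 1
10, 5
10, 4, 1
10, 3, 2
9, 6
9, 5, 1
…and 15 more, for 27 total.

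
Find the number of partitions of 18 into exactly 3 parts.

27

A partial list (first 12 by largest part):
1+1+16
1+2+15
1+3+14
2+2+14
1+4+13
2+3+13
1+5+12
2+4+12
3+3+12
1+6+11
2+5+11
3+4+11
…and 15 more, for 27 total.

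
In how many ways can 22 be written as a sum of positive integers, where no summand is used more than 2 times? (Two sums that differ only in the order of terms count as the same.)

Enumerating by decreasing first part gives 297 partitions in all.

297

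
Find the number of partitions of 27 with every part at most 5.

480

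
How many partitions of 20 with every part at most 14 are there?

Systematic enumeration (by largest part, then next-largest, …) yields 608.

608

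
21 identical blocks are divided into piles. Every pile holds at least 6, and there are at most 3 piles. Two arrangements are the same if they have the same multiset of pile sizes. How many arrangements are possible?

9

Enumerating:
21
15+6
14+7
13+8
12+9
11+10
9+6+6
8+7+6
7+7+7
Counting gives 9.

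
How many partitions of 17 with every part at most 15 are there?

295

Counting exhaustively, 295 partitions satisfy the conditions.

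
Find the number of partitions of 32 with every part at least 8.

21

Listing the qualifying partitions of 32:
32
24 + 8
23 + 9
22 + 10
21 + 11
20 + 12
19 + 13
18 + 14
17 + 15
16 + 16
16 + 8 + 8
15 + 9 + 8
14 + 10 + 8
14 + 9 + 9
13 + 11 + 8
13 + 10 + 9
12 + 12 + 8
12 + 11 + 9
12 + 10 + 10
11 + 11 + 10
8 + 8 + 8 + 8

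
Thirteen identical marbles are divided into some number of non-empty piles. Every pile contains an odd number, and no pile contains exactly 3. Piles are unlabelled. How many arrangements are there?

Listing the qualifying partitions of 13:
13
11+1+1
9+1+1+1+1
7+5+1
7+1+1+1+1+1+1
5+5+1+1+1
5+1+1+1+1+1+1+1+1
1+1+1+1+1+1+1+1+1+1+1+1+1
Counting gives 8.

8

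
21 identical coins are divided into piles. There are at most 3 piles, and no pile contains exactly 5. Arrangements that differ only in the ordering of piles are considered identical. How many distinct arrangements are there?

39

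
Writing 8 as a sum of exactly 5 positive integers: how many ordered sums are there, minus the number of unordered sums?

32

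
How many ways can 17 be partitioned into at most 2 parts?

Listing the qualifying partitions of 17:
17
16+1
15+2
14+3
13+4
12+5
11+6
10+7
9+8

9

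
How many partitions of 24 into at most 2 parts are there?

The partitions of 24 that satisfy the conditions:
24
23 + 1
22 + 2
21 + 3
20 + 4
19 + 5
18 + 6
17 + 7
16 + 8
15 + 9
14 + 10
13 + 11
12 + 12

13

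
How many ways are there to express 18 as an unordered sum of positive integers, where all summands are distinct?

There are too many to list fully; the first 12 (by largest part) are:
18
17, 1
16, 2
15, 3
15, 2, 1
14, 4
14, 3, 1
13, 5
13, 4, 1
13, 3, 2
12, 6
12, 5, 1
…and 34 more, for 46 total.

46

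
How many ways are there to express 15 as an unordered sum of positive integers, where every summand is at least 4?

The partitions of 15 that satisfy the conditions:
15
4+11
5+10
6+9
7+8
4+4+7
4+5+6
5+5+5

8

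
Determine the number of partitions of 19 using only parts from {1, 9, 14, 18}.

They are:
1,18
1,1,1,1,1,14
1,9,9
1,1,1,1,1,1,1,1,1,1,9
1,1,1,1,1,1,1,1,1,1,1,1,1,1,1,1,1,1,1
That's 5 in total.

5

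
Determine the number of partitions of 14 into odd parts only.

22

Listing the qualifying partitions of 14:
1,13
3,11
1,1,1,11
5,9
1,1,3,9
1,1,1,1,1,9
7,7
1,1,5,7
1,3,3,7
1,1,1,1,3,7
1,1,1,1,1,1,1,7
1,3,5,5
1,1,1,1,5,5
3,3,3,5
1,1,1,3,3,5
1,1,1,1,1,1,3,5
1,1,1,1,1,1,1,1,1,5
1,1,3,3,3,3
1,1,1,1,1,3,3,3
1,1,1,1,1,1,1,1,3,3
1,1,1,1,1,1,1,1,1,1,1,3
1,1,1,1,1,1,1,1,1,1,1,1,1,1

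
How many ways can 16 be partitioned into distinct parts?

32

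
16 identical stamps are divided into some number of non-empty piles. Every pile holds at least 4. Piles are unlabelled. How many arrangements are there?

11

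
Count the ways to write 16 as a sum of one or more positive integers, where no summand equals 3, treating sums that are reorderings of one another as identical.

130

Direct enumeration gives 130 partitions.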